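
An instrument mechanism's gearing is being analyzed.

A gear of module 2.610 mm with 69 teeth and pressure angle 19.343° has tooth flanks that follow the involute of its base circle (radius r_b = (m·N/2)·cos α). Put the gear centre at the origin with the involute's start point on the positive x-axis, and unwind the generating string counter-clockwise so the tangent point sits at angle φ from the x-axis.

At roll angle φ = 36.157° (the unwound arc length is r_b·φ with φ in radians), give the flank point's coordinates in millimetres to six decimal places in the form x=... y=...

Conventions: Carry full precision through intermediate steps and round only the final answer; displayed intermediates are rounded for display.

topology: single-mesh involute geometry — m = 2.610, N = 69
pitch radius r_p = m·N/2 = 2.610·69/2 = 90.045000
base radius r_b = r_p·cos α = 90.045000·cos 19.343° = 84.962197
roll angle φ = 36.157° = 0.63105870 rad
x = r_b·(cos φ + φ·sin φ) = 100.232274
y = r_b·(sin φ − φ·cos φ) = 6.837842

x=100.232274 y=6.837842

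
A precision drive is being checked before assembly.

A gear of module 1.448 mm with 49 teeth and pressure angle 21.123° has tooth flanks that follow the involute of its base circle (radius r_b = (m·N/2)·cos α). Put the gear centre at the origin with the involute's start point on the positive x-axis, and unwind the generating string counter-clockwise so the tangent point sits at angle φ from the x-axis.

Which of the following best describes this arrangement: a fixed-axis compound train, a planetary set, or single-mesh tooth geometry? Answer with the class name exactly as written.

single-mesh tooth geometry

recognized (one wheel, involute flank): single-mesh tooth geometry, m = 1.448, N = 49
classification: single-mesh tooth geometry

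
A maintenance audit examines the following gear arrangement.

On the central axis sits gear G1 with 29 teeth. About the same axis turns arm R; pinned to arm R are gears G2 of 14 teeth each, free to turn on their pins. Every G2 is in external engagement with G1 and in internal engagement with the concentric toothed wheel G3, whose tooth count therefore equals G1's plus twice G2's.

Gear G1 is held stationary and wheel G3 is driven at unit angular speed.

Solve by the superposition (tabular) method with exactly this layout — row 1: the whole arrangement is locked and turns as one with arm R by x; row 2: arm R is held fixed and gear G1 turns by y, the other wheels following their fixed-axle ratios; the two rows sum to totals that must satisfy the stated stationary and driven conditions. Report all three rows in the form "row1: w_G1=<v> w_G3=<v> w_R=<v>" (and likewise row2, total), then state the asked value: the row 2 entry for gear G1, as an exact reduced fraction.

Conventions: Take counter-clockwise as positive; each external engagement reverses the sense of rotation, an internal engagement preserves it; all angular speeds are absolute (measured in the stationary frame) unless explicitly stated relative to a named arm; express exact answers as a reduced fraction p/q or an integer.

row1: w_G1=57/86 w_G3=57/86 w_R=57/86
row2: w_G1=-57/86 w_G3=29/86 w_R=0
total: w_G1=0 w_G3=1 w_R=57/86
asked value: -57/86

class = planetary set [G3 = 29+2·14 = 57; Willis about the carrier]
row 1 (train locked, turned with arm): all members turn x
row 2 — arm fixed, fixed-axis ratios: sun y, ring −(29/57)·y, arm 0
boundary: total ω_sun = x + y = 0 and total ω_ring = x − (29/57)·y = 1  ⇒  y = -57/86, x = 57/86
row 2 ring = −(29/57)·(-57/86) = 29/86
totals (row 1 + row 2): sun 57/86 + (-57/86) = 0, ring 57/86 + 29/86 = 1, arm 57/86 + 0 = 57/86
asked cell (row2, sun) = -57/86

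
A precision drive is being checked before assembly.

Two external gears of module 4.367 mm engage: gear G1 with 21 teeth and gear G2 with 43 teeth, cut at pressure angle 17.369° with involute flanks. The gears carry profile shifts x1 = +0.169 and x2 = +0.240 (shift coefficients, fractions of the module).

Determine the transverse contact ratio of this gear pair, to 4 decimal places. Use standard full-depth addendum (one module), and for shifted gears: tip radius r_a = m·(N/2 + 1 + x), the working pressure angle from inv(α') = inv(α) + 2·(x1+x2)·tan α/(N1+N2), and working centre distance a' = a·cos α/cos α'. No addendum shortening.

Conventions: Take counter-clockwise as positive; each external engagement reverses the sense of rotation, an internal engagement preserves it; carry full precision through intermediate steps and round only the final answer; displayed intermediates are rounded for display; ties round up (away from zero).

1.6685

topology: single-mesh involute geometry — m = 4.367, 21T/43T pair
base radii: r_b1 = 43.762671, r_b2 = 89.609280
tip radii: r_a1 = 50.958523, r_a2 = 99.305580
inv(α') = inv(17.369°) + 2·(+0.169+0.240)·tan α/(21+43) = 0.01363849  ⇒  α' = 19.43540°
a' = a·cos α / cos α' = 139.7440·cos 17.369°/cos 19.43540° = 141.431082
action lengths: √(r_a1²−r_b1²) = 26.107464, √(r_a2²−r_b2²) = 42.799243
base pitch p_b = π·m·cos α = 13.093761
CR = (26.107464 + 42.799243 − 141.431082·sin 19.43540°)/13.093761 = 1.668458
contact ratio ≈ 1.6685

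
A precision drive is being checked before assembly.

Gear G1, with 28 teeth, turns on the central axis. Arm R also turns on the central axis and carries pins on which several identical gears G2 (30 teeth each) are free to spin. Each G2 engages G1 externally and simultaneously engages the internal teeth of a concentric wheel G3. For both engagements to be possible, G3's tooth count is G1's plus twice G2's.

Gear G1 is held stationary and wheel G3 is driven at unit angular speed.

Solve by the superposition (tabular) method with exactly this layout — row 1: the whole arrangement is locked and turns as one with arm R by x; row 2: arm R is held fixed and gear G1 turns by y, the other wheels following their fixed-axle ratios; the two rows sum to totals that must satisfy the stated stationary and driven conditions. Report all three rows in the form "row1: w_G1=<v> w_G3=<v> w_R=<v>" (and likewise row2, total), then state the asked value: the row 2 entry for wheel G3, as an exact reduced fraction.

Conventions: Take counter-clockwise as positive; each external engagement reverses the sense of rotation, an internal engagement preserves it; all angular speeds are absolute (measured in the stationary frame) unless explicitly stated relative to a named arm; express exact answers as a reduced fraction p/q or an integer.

row1: w_G1=22/29 w_G3=22/29 w_R=22/29
row2: w_G1=-22/29 w_G3=7/29 w_R=0
total: w_G1=0 w_G3=1 w_R=22/29
asked value: 7/29

planetary set (28T centre, 30T on arm, 88T internal) — Willis relation
row 1: whole set turns with the arm by x
superposition row 2 [arm held]: sun y, ring −(28/88)·y, arm 0
boundary: total ω_sun = x + y = 0 and total ω_ring = x − (28/88)·y = 1  ⇒  y = -22/29, x = 22/29
row 2 ring = −(28/88)·(-22/29) = 7/29
totals (row 1 + row 2): sun 22/29 + (-22/29) = 0, ring 22/29 + 7/29 = 1, arm 22/29 + 0 = 22/29
asked cell (row2, ring) = 7/29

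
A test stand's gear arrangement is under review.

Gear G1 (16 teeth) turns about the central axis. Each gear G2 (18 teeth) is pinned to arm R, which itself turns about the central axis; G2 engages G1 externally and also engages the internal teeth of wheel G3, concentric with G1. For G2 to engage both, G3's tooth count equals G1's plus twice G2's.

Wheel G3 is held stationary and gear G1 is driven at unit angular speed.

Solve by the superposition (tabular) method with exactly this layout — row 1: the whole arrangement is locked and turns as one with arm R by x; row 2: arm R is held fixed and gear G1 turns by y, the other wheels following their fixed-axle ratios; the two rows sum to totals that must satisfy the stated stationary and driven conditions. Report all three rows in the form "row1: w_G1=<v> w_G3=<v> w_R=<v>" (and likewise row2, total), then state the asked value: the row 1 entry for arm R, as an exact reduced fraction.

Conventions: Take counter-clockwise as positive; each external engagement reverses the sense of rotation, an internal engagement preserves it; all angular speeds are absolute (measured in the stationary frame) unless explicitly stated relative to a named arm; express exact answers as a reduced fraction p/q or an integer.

row1: w_G1=4/17 w_G3=4/17 w_R=4/17
row2: w_G1=13/17 w_G3=-4/17 w_R=0
total: w_G1=1 w_G3=0 w_R=4/17
asked value: 4/17

recognized (axles ride arm R): planetary set, 16/18/52 teeth
row 1: whole set turns with the arm by x
row 2 (arm held, sun turns y): ω_ring = −(16/52)·y, ω_arm = 0
boundary: total ω_ring = x − (16/52)·y = 0 and total ω_sun = x + y = 1  ⇒  y = 13/17, x = 4/17
row 2 ring = −(16/52)·13/17 = -4/17
totals (row 1 + row 2): sun 4/17 + 13/17 = 1, ring 4/17 + (-4/17) = 0, arm 4/17 + 0 = 4/17
asked cell (row1, arm) = 4/17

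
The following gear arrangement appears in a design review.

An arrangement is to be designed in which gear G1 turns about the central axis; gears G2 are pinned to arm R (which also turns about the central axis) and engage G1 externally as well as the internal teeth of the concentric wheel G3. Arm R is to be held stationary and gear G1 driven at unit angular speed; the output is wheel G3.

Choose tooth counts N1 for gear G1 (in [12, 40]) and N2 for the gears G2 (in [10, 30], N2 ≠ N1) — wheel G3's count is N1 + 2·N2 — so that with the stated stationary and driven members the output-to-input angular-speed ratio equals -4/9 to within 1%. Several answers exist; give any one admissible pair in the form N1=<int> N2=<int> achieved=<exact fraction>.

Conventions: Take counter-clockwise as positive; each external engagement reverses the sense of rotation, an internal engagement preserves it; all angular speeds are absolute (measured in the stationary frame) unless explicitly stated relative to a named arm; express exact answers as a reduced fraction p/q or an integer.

topology: planetary set — design target -4/9, arm = carrier (Willis)
Willis with ω_arm = 0: ω_ring/ω_sun = −N1/N3; set equal to -4/9  ⇒  N3/N1 = −1/(-4/9) = 9/4
N3 = N1 + 2·N2  ⇒  N2/N1 = (N3/N1 − 1)/2 = (9/4 − 1)/2 = 5/8
smallest multiple with N1 ≥ 12 and N2 ≥ 10: k = 2  ⇒  N1 = 2·8 = 16, N2 = 2·5 = 10 (N1 ≤ 40, N2 ≤ 30, N2 ≠ N1 ✓), N3 = 16 + 2·10 = 36
check: −N1/N3 with N1 = 16, N3 = 36 gives -4/9; |achieved − target| = 0 ≤ 1/225 ✓

N1=16 N2=10 achieved=-4/9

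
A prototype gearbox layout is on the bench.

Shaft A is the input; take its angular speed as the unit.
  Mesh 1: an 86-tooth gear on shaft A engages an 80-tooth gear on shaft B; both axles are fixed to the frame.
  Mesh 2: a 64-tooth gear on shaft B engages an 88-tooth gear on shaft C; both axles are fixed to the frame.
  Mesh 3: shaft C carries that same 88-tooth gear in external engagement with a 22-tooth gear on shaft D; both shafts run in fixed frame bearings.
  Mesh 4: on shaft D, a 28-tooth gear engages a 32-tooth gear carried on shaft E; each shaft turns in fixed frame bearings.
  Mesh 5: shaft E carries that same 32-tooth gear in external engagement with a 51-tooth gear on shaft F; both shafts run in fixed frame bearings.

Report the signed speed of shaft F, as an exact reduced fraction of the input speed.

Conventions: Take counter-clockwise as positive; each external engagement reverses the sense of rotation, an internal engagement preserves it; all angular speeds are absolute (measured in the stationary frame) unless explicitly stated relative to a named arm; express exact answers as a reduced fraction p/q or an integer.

5-mesh fixed-axis compound train (all bearings frame-fixed)
mesh 1 [86T→80T]: |ω|/ω_in = 1×86/80 = 43/40, sense flips to −
mesh 2 [64T→88T]: |ω|/ω_in = (43/40)×64/88 = 43/55, sense flips to +
mesh 3 [88T→22T]: |ω|/ω_in = (43/55)×88/22 = 172/55, sense flips to −
mesh 4 [28T→32T]: |ω|/ω_in = (172/55)×28/32 = 301/110, sense flips to +
mesh 5 [32T→51T]: |ω|/ω_in = (301/110)×32/51 = 4816/2805, sense flips to −
signed output speed (× input speed) = -4816/2805

-4816/2805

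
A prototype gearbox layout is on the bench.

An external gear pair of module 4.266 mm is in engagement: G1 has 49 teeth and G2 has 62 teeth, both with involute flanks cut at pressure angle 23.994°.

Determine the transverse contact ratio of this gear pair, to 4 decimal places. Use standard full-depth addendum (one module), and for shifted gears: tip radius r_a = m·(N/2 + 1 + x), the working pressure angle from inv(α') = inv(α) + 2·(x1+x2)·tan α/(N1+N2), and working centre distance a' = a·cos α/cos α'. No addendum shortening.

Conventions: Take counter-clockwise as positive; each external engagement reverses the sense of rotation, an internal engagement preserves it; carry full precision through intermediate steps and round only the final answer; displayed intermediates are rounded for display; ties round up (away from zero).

class = single-mesh tooth geometry [involute pair 49T × 62T, m = 4.266]
base radii: r_b1 = 95.485482, r_b2 = 120.818365
tip radii: r_a1 = 108.783000, r_a2 = 136.512000
no profile shift: α' = α, a' = a
action lengths: √(r_a1²−r_b1²) = 52.117788, √(r_a2²−r_b2²) = 63.548791
base pitch p_b = π·m·cos α = 12.243938
CR = (52.117788 + 63.548791 − 236.763000·sin 23.99400°)/12.243938 = 1.583563
contact ratio ≈ 1.5836

1.5836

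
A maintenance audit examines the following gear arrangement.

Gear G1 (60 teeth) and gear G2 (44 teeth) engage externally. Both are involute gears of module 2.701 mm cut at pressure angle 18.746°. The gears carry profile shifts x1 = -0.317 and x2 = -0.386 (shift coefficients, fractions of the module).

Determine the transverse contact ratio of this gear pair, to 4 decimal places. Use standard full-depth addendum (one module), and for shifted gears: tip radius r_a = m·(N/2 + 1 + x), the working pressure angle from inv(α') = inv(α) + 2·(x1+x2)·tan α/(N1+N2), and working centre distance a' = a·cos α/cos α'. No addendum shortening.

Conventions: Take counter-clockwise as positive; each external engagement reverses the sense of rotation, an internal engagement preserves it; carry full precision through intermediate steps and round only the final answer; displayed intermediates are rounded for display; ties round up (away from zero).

class = single-mesh tooth geometry [involute pair 60T × 44T, m = 2.701]
base radii: r_b1 = 76.731567, r_b2 = 56.269815
tip radii: r_a1 = 82.874783, r_a2 = 61.080414
inv(α') = inv(18.746°) + 2·(-0.317-0.386)·tan α/(60+44) = 0.00760887  ⇒  α' = 16.08052°
a' = a·cos α / cos α' = 140.4520·cos 18.746°/cos 16.08052° = 138.417179
action lengths: √(r_a1²−r_b1²) = 31.312878, √(r_a2²−r_b2²) = 23.759731
base pitch p_b = π·m·cos α = 8.035311
CR = (31.312878 + 23.759731 − 138.417179·sin 16.08052°)/8.035311 = 2.082397
contact ratio ≈ 2.0824

2.0824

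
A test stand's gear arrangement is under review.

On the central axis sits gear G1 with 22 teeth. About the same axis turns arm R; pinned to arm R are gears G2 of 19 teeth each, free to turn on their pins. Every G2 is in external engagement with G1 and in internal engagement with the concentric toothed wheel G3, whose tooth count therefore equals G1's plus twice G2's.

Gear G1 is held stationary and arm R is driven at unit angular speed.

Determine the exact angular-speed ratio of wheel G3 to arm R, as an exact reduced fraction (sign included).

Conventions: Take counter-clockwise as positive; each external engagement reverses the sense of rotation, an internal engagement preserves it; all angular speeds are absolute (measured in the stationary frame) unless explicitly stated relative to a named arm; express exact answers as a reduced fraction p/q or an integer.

41/30

topology: planetary set — G1 22T / G2 19T / G3 60T, arm = carrier (Willis)
ring teeth: 22 + 2·19 = 60
22(ω_sun−ω_arm) = −60(ω_ring−ω_arm),  ω_sun = 0, ω_arm = 1
ω_ring = 1 − (22/60)(0−1) = 41/30
ω_out/ω_in = 41/30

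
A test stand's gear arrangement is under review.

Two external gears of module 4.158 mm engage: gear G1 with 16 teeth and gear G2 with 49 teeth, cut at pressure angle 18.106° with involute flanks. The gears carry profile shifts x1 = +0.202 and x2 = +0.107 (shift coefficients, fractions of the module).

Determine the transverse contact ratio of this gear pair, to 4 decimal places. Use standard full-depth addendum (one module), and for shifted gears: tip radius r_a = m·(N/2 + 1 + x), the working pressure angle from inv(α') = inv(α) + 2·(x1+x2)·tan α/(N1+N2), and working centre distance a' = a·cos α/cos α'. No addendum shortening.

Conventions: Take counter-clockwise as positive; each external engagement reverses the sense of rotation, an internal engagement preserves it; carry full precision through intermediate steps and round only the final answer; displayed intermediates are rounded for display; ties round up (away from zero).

1.6127

topology: single-mesh involute geometry — m = 4.158, 16T/49T pair
base radii: r_b1 = 31.616873, r_b2 = 96.826673
tip radii: r_a1 = 38.261916, r_a2 = 106.473906
inv(α') = inv(18.106°) + 2·(+0.202+0.107)·tan α/(16+49) = 0.01406567  ⇒  α' = 19.62988°
a' = a·cos α / cos α' = 135.1350·cos 18.106°/cos 19.62988° = 136.368983
action lengths: √(r_a1²−r_b1²) = 21.548725, √(r_a2²−r_b2²) = 44.286431
base pitch p_b = π·m·cos α = 12.415917
CR = (21.548725 + 44.286431 − 136.368983·sin 19.62988°)/12.415917 = 1.612687
contact ratio ≈ 1.6127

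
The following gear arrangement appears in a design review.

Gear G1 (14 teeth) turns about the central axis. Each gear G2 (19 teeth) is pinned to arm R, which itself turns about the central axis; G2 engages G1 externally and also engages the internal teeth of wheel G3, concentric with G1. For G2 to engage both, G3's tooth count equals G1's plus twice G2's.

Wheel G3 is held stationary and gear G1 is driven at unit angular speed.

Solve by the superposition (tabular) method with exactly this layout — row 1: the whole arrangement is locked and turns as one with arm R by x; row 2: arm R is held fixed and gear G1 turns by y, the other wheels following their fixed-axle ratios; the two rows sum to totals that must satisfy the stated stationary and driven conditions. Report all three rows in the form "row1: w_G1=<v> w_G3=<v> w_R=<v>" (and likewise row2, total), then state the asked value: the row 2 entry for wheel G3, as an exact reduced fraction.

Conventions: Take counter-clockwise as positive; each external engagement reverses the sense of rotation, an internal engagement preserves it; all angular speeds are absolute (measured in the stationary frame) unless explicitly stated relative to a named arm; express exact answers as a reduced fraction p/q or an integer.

row1: w_G1=7/33 w_G3=7/33 w_R=7/33
row2: w_G1=26/33 w_G3=-7/33 w_R=0
total: w_G1=1 w_G3=0 w_R=7/33
asked value: -7/33

recognized (axles ride arm R): planetary set, 14/19/52 teeth
row 1 (train locked, turned with arm): all members turn x
row 2 — arm fixed, fixed-axis ratios: sun y, ring −(14/52)·y, arm 0
boundary: total ω_ring = x − (14/52)·y = 0 and total ω_sun = x + y = 1  ⇒  y = 26/33, x = 7/33
row 2 ring = −(14/52)·26/33 = -7/33
totals (row 1 + row 2): sun 7/33 + 26/33 = 1, ring 7/33 + (-7/33) = 0, arm 7/33 + 0 = 7/33
asked cell (row2, ring) = -7/33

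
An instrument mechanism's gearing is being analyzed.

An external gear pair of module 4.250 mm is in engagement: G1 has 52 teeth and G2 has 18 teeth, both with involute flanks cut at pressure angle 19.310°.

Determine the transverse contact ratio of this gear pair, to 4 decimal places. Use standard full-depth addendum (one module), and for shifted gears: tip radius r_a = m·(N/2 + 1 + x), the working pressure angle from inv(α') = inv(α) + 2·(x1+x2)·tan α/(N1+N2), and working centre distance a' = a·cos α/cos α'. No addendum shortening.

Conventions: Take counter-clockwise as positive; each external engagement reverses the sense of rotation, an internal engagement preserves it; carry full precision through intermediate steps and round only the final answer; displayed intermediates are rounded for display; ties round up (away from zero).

1.6763

recognized (one external pair, fixed centres): single-mesh tooth geometry, m = 4.250, N1 = 52, N2 = 18
base radii: r_b1 = 104.283629, r_b2 = 36.098179
tip radii: r_a1 = 114.750000, r_a2 = 42.500000
no profile shift: α' = α, a' = a
action lengths: √(r_a1²−r_b1²) = 47.879924, √(r_a2²−r_b2²) = 22.431483
base pitch p_b = π·m·cos α = 12.600642
CR = (47.879924 + 22.431483 − 148.750000·sin 19.31000°)/12.600642 = 1.676334
contact ratio ≈ 1.6763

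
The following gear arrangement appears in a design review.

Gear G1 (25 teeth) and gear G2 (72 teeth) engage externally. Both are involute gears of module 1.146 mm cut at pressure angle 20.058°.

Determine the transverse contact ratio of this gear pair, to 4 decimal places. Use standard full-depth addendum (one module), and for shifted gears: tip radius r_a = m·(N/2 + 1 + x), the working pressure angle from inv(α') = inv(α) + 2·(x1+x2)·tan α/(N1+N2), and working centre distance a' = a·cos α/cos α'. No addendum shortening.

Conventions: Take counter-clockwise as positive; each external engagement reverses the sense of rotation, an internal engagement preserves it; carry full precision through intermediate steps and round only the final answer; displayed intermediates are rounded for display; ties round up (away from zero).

1.7088

class = single-mesh tooth geometry [involute pair 25T × 72T, m = 1.146]
base radii: r_b1 = 13.456130, r_b2 = 38.753655
tip radii: r_a1 = 15.471000, r_a2 = 42.402000
no profile shift: α' = α, a' = a
action lengths: √(r_a1²−r_b1²) = 7.634422, √(r_a2²−r_b2²) = 17.207086
base pitch p_b = π·m·cos α = 3.381894
CR = (7.634422 + 17.207086 − 55.581000·sin 20.05800°)/3.381894 = 1.708754
contact ratio ≈ 1.7088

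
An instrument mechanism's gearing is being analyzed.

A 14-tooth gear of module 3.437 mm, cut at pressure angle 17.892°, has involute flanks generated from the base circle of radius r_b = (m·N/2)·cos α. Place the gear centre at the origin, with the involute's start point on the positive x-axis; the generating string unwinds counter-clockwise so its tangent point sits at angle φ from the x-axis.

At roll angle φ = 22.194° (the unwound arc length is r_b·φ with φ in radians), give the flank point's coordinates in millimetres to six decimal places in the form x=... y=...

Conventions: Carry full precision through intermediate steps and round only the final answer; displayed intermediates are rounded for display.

single-mesh involute tooth geometry (14T wheel at module 3.437)
pitch radius r_p = m·N/2 = 3.437·14/2 = 24.059000
base radius r_b = r_p·cos α = 24.059000·cos 17.892° = 22.895442
roll angle φ = 22.194° = 0.38735837 rad
x = r_b·(cos φ + φ·sin φ) = 24.549234
y = r_b·(sin φ − φ·cos φ) = 0.436954

x=24.549234 y=0.436954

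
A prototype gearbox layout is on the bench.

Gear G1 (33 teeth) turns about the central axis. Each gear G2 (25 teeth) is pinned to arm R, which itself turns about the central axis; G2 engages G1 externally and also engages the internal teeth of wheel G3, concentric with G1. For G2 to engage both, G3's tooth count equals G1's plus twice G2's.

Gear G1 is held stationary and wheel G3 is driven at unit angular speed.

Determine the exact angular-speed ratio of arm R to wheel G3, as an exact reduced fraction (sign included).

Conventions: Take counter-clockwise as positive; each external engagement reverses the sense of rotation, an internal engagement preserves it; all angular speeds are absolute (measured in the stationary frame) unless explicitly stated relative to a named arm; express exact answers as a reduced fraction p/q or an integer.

topology: planetary set — G1 33T / G2 25T / G3 83T, arm = carrier (Willis)
ring teeth: 33 + 2·25 = 83
33(ω_sun−ω_arm) = −83(ω_ring−ω_arm),  ω_sun = 0, ω_ring = 1
33(0−ω_arm) = −83(1−ω_arm)  ⇒  116·ω_arm = 83  ⇒  ω_arm = 83/116
ω_out/ω_in = 83/116

83/116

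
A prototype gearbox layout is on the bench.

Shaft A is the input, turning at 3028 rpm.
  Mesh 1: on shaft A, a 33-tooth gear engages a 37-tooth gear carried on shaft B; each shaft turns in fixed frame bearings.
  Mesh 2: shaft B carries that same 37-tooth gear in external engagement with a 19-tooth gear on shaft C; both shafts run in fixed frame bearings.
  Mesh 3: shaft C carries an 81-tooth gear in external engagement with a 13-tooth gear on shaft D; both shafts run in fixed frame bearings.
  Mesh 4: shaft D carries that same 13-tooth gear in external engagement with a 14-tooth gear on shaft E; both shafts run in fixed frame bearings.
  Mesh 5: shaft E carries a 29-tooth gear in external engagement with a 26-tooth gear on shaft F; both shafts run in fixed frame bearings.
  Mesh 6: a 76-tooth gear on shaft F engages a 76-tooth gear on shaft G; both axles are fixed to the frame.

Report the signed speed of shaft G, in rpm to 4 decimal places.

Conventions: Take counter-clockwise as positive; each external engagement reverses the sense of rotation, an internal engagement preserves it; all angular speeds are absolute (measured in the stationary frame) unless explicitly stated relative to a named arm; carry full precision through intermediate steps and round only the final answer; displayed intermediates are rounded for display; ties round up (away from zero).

topology: fixed-axis compound train — 6 meshes, A→G
mesh 1 [33T→37T]: ω = 3028.0000×33/37 = 2700.6486 rpm, sense flips to −
mesh 2 [37T→19T]: ω = 2700.6486×37/19 = 5259.1579 rpm, sense flips to +
mesh 3 [81T→13T]: ω = 5259.1579×81/13 = 32768.5992 rpm, sense flips to −
mesh 4 [13T→14T]: ω = 32768.5992×13/14 = 30427.9850 rpm, sense flips to +
mesh 5 [29T→26T]: ω = 30427.9850×29/26 = 33938.9063 rpm, sense flips to −
mesh 6 [76T→76T]: ω = 33938.9063×76/76 = 33938.9063 rpm, sense flips to +
signed output speed = +33938.9063 rpm

+33938.9063 rpm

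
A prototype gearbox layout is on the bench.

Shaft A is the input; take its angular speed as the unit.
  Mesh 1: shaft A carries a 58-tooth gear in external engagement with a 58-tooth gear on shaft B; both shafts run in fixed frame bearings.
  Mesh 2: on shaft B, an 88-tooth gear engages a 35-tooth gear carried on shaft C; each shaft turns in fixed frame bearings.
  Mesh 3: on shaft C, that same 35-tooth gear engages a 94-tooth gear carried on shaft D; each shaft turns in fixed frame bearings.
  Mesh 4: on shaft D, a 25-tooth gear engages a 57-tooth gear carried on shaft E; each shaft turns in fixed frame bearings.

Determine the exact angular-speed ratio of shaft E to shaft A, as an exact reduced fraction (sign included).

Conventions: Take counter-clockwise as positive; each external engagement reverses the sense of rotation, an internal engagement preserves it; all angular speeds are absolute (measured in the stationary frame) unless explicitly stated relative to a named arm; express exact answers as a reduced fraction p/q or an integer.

1100/2679

class = fixed-axis compound train [4 meshes; 4 ratios multiply, 4 sense flips]
mesh 1 [58T→58T]: running ratio 1, sense −
mesh 2 [88T→35T]: running ratio 88/35, sense +
mesh 3 [35T→94T]: running ratio 44/47, sense −
mesh 4 [25T→57T]: running ratio 1100/2679, sense +
ω_out/ω_in = 1100/2679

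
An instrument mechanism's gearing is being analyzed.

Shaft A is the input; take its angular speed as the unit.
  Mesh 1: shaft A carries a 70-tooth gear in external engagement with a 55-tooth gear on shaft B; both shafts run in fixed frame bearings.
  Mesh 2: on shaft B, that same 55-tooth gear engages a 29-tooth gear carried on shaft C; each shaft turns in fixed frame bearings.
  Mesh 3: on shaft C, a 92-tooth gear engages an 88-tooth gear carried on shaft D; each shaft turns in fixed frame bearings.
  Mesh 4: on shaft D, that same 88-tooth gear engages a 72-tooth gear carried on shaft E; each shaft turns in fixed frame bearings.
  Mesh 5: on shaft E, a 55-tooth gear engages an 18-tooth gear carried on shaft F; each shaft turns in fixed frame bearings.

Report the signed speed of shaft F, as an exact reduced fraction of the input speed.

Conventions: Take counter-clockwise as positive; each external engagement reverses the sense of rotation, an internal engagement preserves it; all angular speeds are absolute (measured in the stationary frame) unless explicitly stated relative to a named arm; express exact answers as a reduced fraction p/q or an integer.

5-mesh fixed-axis compound train (all bearings frame-fixed)
mesh 1 [70T→55T]: |ω|/ω_in = 1×70/55 = 14/11, sense flips to −
mesh 2 [55T→29T]: |ω|/ω_in = (14/11)×55/29 = 70/29, sense flips to +
mesh 3 [92T→88T]: |ω|/ω_in = (70/29)×92/88 = 805/319, sense flips to −
mesh 4 [88T→72T]: |ω|/ω_in = (805/319)×88/72 = 805/261, sense flips to +
mesh 5 [55T→18T]: |ω|/ω_in = (805/261)×55/18 = 44275/4698, sense flips to −
signed output speed (× input speed) = -44275/4698

-44275/4698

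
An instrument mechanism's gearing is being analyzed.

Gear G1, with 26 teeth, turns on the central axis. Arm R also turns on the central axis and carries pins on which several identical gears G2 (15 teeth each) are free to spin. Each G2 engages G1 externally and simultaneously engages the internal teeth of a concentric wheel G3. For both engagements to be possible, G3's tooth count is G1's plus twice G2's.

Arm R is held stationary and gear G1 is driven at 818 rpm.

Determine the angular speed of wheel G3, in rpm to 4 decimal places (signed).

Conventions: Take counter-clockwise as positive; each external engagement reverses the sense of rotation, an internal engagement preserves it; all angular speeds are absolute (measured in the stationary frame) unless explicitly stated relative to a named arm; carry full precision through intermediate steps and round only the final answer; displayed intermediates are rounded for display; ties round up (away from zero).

topology: planetary set — G1 26T / G2 15T / G3 56T, arm = carrier (Willis)
normalise by the input: solve with ω_sun = 1, then scale by 818 rpm
ring teeth: 26 + 2·15 = 56
26(ω_sun−ω_arm) = −56(ω_ring−ω_arm),  ω_arm = 0, ω_sun = 1
ω_ring = 0 − (26/56)(1−0) = -13/28
scale: ω_ring = -13/28 × 818 rpm = -379.7857 rpm

-379.7857 rpm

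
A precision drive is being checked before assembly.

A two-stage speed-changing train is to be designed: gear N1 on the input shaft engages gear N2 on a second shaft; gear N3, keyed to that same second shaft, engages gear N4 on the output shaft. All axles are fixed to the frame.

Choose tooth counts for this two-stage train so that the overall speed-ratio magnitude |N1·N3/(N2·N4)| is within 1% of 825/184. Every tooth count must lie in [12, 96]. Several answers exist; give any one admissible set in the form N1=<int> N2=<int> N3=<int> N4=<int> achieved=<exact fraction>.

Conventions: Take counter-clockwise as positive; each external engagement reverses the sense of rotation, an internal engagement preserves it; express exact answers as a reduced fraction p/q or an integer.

class = fixed-axis compound train [2-stage, 825/184 wanted]
target = 825/184 in lowest terms: an exact hit needs N1·N3 = k·825 and N2·N4 = k·184 for one integer k, every count in [12, 96]; additionally prefer no 1:1 stage (N1 ≠ N2, N3 ≠ N4)
k = 1: no 1:1-free in-range split of k·825 and k·184 into factor pairs; take k = 2
k = 2: N1·N3 = 1650 = 22·75, N2·N4 = 368 = 16·23
achieved = 22·75/(16·23) = 825/184; |achieved − target| = 0 ≤ 33/736 ✓

N1=22 N2=16 N3=75 N4=23 achieved=825/184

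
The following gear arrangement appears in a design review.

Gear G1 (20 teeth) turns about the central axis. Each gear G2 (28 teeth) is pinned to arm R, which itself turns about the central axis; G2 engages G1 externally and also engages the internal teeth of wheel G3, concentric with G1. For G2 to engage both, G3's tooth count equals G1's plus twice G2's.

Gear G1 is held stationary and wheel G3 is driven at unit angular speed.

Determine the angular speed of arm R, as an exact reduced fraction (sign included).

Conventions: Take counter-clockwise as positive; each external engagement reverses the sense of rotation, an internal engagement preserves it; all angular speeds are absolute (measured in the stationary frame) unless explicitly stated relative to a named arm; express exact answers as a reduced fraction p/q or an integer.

class = planetary set [G3 = 20+2·28 = 76; Willis about the carrier]
ring teeth: 20 + 2·28 = 76
20(ω_sun−ω_arm) = −76(ω_ring−ω_arm),  ω_sun = 0, ω_ring = 1
20(0−ω_arm) = −76(1−ω_arm)  ⇒  96·ω_arm = 76  ⇒  ω_arm = 19/24
exact speed ratio = 19/24

19/24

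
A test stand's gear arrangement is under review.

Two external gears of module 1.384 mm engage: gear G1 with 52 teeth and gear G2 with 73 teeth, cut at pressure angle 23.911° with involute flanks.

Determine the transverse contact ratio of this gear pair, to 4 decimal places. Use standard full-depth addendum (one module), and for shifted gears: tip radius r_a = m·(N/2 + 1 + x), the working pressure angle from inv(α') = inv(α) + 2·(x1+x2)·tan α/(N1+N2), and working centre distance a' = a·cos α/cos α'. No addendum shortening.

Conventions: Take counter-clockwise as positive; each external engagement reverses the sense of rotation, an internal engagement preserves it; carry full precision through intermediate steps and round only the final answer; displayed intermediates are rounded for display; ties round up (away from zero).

1.5980

single-mesh involute tooth geometry (52T engaging 73T at module 1.384)
base radii: r_b1 = 32.895715, r_b2 = 46.180523
tip radii: r_a1 = 37.368000, r_a2 = 51.900000
no profile shift: α' = α, a' = a
action lengths: √(r_a1²−r_b1²) = 17.726798, √(r_a2²−r_b2²) = 23.684791
base pitch p_b = π·m·cos α = 3.974805
CR = (17.726798 + 23.684791 − 86.500000·sin 23.91100°)/3.974805 = 1.597980
contact ratio ≈ 1.5980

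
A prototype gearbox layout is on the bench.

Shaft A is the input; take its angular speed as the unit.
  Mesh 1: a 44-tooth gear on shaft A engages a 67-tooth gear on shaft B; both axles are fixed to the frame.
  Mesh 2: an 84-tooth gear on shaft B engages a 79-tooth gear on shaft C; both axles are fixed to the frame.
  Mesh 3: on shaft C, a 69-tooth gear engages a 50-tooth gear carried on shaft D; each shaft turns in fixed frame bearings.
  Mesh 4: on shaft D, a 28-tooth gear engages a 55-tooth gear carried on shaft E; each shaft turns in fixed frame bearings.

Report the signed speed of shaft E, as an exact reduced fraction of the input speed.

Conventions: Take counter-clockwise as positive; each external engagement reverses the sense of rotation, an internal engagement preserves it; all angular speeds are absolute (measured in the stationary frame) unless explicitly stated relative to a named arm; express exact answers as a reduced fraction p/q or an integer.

324576/661625

4-mesh fixed-axis compound train (all bearings frame-fixed)
mesh 1 [44T→67T]: |ω|/ω_in = 1×44/67 = 44/67, sense flips to −
mesh 2 [84T→79T]: |ω|/ω_in = (44/67)×84/79 = 3696/5293, sense flips to +
mesh 3 [69T→50T]: |ω|/ω_in = (3696/5293)×69/50 = 127512/132325, sense flips to −
mesh 4 [28T→55T]: |ω|/ω_in = (127512/132325)×28/55 = 324576/661625, sense flips to +
signed output speed (× input speed) = 324576/661625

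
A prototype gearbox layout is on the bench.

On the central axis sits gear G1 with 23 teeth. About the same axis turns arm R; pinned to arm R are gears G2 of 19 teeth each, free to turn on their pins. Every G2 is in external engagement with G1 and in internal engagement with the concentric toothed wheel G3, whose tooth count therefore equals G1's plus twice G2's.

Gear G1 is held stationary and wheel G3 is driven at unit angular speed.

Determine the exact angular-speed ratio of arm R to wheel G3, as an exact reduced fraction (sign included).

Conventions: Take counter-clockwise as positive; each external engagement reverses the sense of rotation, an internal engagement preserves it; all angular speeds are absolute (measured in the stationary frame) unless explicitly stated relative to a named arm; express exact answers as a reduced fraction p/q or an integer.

class = planetary set [G3 = 23+2·19 = 61; Willis about the carrier]
ring teeth: 23 + 2·19 = 61
23(ω_sun−ω_arm) = −61(ω_ring−ω_arm),  ω_sun = 0, ω_ring = 1
23(0−ω_arm) = −61(1−ω_arm)  ⇒  84·ω_arm = 61  ⇒  ω_arm = 61/84
ω_out/ω_in = 61/84

61/84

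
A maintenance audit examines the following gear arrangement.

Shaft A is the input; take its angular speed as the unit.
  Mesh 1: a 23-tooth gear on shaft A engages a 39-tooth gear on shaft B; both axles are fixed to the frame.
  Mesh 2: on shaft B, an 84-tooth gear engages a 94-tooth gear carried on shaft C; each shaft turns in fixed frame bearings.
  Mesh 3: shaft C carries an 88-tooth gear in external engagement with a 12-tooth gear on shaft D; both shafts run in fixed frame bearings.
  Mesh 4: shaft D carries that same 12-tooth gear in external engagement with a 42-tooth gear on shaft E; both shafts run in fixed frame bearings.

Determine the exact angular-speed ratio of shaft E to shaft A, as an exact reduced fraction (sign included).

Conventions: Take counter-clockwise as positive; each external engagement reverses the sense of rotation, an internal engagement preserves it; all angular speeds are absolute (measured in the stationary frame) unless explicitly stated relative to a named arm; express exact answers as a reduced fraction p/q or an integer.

class = fixed-axis compound train [4 meshes; 4 ratios multiply, 4 sense flips]
mesh 1 [23T→39T]: running ratio 23/39, sense −
mesh 2 [84T→94T]: running ratio 322/611, sense +
mesh 3 [88T→12T]: running ratio 7084/1833, sense −
mesh 4 [12T→42T]: running ratio 2024/1833, sense +
ω_out/ω_in = 2024/1833

2024/1833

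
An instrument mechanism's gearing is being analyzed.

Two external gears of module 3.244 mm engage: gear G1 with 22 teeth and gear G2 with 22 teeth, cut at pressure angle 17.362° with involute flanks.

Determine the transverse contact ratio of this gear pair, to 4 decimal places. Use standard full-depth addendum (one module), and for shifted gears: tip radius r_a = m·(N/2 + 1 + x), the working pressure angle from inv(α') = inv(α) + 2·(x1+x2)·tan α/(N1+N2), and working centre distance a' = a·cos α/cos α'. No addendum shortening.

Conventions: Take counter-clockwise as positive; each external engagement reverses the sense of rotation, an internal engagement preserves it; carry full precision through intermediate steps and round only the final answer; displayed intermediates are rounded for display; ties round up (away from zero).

1.6869

single-mesh involute tooth geometry (22T engaging 22T at module 3.244)
base radii: r_b1 = 34.058182, r_b2 = 34.058182
tip radii: r_a1 = 38.928000, r_a2 = 38.928000
no profile shift: α' = α, a' = a
action lengths: √(r_a1²−r_b1²) = 18.852837, √(r_a2²−r_b2²) = 18.852837
base pitch p_b = π·m·cos α = 9.726994
CR = (18.852837 + 18.852837 − 71.368000·sin 17.36200°)/9.726994 = 1.686945
contact ratio ≈ 1.6869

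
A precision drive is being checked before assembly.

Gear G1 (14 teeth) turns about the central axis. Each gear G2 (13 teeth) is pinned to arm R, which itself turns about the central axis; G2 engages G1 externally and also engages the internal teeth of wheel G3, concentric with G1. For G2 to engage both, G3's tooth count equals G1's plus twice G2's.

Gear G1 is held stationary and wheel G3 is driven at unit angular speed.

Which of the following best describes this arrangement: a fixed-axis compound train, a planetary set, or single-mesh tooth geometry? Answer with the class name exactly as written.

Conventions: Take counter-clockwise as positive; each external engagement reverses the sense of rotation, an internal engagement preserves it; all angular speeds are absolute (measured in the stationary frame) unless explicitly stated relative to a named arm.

planetary set

topology: planetary set — G1 14T / G2 13T / G3 40T, arm = carrier (Willis)
classification: planetary set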